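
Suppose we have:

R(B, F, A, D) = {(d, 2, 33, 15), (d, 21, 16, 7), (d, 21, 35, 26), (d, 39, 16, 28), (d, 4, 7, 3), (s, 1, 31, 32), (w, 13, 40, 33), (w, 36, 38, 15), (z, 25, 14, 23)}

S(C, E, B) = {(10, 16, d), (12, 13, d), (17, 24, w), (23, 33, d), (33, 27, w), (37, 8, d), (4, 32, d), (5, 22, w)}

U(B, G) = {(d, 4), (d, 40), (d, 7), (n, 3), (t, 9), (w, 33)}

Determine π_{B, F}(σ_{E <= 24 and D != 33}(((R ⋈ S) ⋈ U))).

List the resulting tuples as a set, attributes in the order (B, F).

{(d, 2), (d, 21), (d, 39), (d, 4), (w, 36)}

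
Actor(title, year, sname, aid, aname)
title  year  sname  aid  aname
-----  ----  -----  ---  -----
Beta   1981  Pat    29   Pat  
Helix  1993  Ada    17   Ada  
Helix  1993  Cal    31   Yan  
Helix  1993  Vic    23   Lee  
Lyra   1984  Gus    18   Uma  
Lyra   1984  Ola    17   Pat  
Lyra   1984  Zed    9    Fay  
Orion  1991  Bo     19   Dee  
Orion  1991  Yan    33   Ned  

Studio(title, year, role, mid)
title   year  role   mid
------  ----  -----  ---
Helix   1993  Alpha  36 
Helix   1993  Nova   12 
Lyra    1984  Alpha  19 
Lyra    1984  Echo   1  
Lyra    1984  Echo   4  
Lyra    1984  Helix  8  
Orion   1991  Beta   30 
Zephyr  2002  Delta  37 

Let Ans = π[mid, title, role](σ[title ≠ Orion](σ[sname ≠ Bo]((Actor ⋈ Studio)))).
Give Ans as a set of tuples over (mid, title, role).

Joining Actor and Studio on title, year yields {(Helix, 1993, Ada, 17, Ada, Alpha, 36), (Helix, 1993, Ada, 17, Ada, Nova, 12), (Helix, 1993, Cal, 31, Yan, Alpha, 36), (Helix, 1993, Cal, 31, Yan, Nova, 12), (Helix, 1993, Vic, 23, Lee, Alpha, 36), (Helix, 1993, Vic, 23, Lee, Nova, 12), (Lyra, 1984, Gus, 18, Uma, Alpha, 19), (Lyra, 1984, Gus, 18, Uma, Echo, 1), (Lyra, 1984, Gus, 18, Uma, Echo, 4), (Lyra, 1984, Gus, 18, Uma, Helix, 8), (Lyra, 1984, Ola, 17, Pat, Alpha, 19), (Lyra, 1984, Ola, 17, Pat, Echo, 1), (Lyra, 1984, Ola, 17, Pat, Echo, 4), (Lyra, 1984, Ola, 17, Pat, Helix, 8), (Lyra, 1984, Zed, 9, Fay, Alpha, 19), (Lyra, 1984, Zed, 9, Fay, Echo, 1), (Lyra, 1984, Zed, 9, Fay, Echo, 4), (Lyra, 1984, Zed, 9, Fay, Helix, 8), (Orion, 1991, Bo, 19, Dee, Beta, 30), (Orion, 1991, Yan, 33, Ned, Beta, 30)}.
Filtering on sname ≠ Bo leaves {(Helix, 1993, Ada, 17, Ada, Alpha, 36), (Helix, 1993, Ada, 17, Ada, Nova, 12), (Helix, 1993, Cal, 31, Yan, Alpha, 36), (Helix, 1993, Cal, 31, Yan, Nova, 12), (Helix, 1993, Vic, 23, Lee, Alpha, 36), (Helix, 1993, Vic, 23, Lee, Nova, 12), (Lyra, 1984, Gus, 18, Uma, Alpha, 19), (Lyra, 1984, Gus, 18, Uma, Echo, 1), (Lyra, 1984, Gus, 18, Uma, Echo, 4), (Lyra, 1984, Gus, 18, Uma, Helix, 8), (Lyra, 1984, Ola, 17, Pat, Alpha, 19), (Lyra, 1984, Ola, 17, Pat, Echo, 1), (Lyra, 1984, Ola, 17, Pat, Echo, 4), (Lyra, 1984, Ola, 17, Pat, Helix, 8), (Lyra, 1984, Zed, 9, Fay, Alpha, 19), (Lyra, 1984, Zed, 9, Fay, Echo, 1), (Lyra, 1984, Zed, 9, Fay, Echo, 4), (Lyra, 1984, Zed, 9, Fay, Helix, 8), (Orion, 1991, Yan, 33, Ned, Beta, 30)}.
Filtering on title ≠ Orion leaves {(Helix, 1993, Ada, 17, Ada, Alpha, 36), (Helix, 1993, Ada, 17, Ada, Nova, 12), (Helix, 1993, Cal, 31, Yan, Alpha, 36), (Helix, 1993, Cal, 31, Yan, Nova, 12), (Helix, 1993, Vic, 23, Lee, Alpha, 36), (Helix, 1993, Vic, 23, Lee, Nova, 12), (Lyra, 1984, Gus, 18, Uma, Alpha, 19), (Lyra, 1984, Gus, 18, Uma, Echo, 1), (Lyra, 1984, Gus, 18, Uma, Echo, 4), (Lyra, 1984, Gus, 18, Uma, Helix, 8), (Lyra, 1984, Ola, 17, Pat, Alpha, 19), (Lyra, 1984, Ola, 17, Pat, Echo, 1), (Lyra, 1984, Ola, 17, Pat, Echo, 4), (Lyra, 1984, Ola, 17, Pat, Helix, 8), (Lyra, 1984, Zed, 9, Fay, Alpha, 19), (Lyra, 1984, Zed, 9, Fay, Echo, 1), (Lyra, 1984, Zed, 9, Fay, Echo, 4), (Lyra, 1984, Zed, 9, Fay, Helix, 8)}.
Keep only column(s) mid, title, role (12 duplicate(s) eliminated): {(1, Lyra, Echo), (12, Helix, Nova), (19, Lyra, Alpha), (36, Helix, Alpha), (4, Lyra, Echo), (8, Lyra, Helix)}

{(1, Lyra, Echo), (12, Helix, Nova), (19, Lyra, Alpha), (36, Helix, Alpha), (4, Lyra, Echo), (8, Lyra, Helix)}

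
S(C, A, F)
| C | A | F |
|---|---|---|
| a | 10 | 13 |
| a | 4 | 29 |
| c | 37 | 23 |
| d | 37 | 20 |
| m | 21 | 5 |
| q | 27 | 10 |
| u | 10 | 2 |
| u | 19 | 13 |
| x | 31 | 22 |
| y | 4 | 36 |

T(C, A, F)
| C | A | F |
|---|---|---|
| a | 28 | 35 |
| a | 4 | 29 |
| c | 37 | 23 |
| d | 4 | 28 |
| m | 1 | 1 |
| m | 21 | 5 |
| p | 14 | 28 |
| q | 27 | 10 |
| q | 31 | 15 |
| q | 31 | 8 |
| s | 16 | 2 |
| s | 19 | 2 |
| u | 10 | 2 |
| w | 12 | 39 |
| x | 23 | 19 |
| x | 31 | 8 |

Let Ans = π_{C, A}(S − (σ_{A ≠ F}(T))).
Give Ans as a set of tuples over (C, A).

{(a, 10), (d, 37), (u, 19), (x, 31), (y, 4)}

σ[A ≠ F]: keep tuples satisfying A ≠ F → {(a, 28, 35), (a, 4, 29), (c, 37, 23), (d, 4, 28), (m, 21, 5), (p, 14, 28), (q, 27, 10), (q, 31, 15), (q, 31, 8), (s, 16, 2), (s, 19, 2), (u, 10, 2), (w, 12, 39), (x, 23, 19), (x, 31, 8)}
Set difference of the two operands is {(a, 10, 13), (d, 37, 20), (u, 19, 13), (x, 31, 22), (y, 4, 36)}.
Keep only column(s) C, A: {(a, 10), (d, 37), (u, 19), (x, 31), (y, 4)}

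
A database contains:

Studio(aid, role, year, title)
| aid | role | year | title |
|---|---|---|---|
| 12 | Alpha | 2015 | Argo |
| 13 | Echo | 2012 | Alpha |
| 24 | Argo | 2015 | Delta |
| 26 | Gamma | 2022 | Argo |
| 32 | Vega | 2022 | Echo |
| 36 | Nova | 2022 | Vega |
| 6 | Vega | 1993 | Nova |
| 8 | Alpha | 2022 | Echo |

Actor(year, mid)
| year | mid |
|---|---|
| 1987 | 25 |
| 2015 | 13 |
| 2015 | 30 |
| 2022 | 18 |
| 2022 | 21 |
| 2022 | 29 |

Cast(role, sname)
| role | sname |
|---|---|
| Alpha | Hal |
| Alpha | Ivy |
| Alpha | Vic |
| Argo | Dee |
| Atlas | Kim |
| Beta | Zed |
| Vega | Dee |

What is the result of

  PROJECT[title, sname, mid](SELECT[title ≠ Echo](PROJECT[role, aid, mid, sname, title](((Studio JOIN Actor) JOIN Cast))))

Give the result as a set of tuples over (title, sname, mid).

{(Argo, Hal, 13), (Argo, Hal, 30), (Argo, Ivy, 13), (Argo, Ivy, 30), (Argo, Vic, 13), (Argo, Vic, 30), (Delta, Dee, 13), (Delta, Dee, 30)}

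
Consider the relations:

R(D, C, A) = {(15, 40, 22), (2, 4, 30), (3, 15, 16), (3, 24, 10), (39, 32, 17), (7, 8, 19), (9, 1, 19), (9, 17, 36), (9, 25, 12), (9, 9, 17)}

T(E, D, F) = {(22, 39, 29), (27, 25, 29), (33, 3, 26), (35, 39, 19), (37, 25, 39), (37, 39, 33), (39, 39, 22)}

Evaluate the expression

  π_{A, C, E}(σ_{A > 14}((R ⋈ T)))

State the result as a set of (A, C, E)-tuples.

{(16, 15, 33), (17, 32, 22), (17, 32, 35), (17, 32, 37), (17, 32, 39)}

Natural join on D: {(3, 15, 16, 33, 26), (3, 24, 10, 33, 26), (39, 32, 17, 22, 29), (39, 32, 17, 35, 19), (39, 32, 17, 37, 33), (39, 32, 17, 39, 22)}
σ[A > 14]: keep tuples satisfying A > 14 → {(3, 15, 16, 33, 26), (39, 32, 17, 22, 29), (39, 32, 17, 35, 19), (39, 32, 17, 37, 33), (39, 32, 17, 39, 22)}
π[A, C, E]: project onto (A, C, E) → {(16, 15, 33), (17, 32, 22), (17, 32, 35), (17, 32, 37), (17, 32, 39)}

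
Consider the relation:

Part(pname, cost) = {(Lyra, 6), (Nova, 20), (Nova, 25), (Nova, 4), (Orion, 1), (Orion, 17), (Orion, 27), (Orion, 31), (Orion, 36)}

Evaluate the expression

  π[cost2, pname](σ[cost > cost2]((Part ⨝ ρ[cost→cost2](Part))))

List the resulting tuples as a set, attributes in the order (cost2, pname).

{(1, Orion), (17, Orion), (20, Nova), (27, Orion), (31, Orion), (4, Nova)}

ρ[cost→cost2]: schema becomes (pname, cost2); tuples unchanged.
Part ⋈ ρ[cost→cost2](Part) (natural join on pname): {(Lyra, 6, 6), (Nova, 20, 20), (Nova, 20, 25), (Nova, 20, 4), (Nova, 25, 20), (Nova, 25, 25), (Nova, 25, 4), (Nova, 4, 20), (Nova, 4, 25), (Nova, 4, 4), (Orion, 1, 1), (Orion, 1, 17), (Orion, 1, 27), (Orion, 1, 31), (Orion, 1, 36), (Orion, 17, 1), (Orion, 17, 17), (Orion, 17, 27), (Orion, 17, 31), (Orion, 17, 36), (Orion, 27, 1), (Orion, 27, 17), (Orion, 27, 27), (Orion, 27, 31), (Orion, 27, 36), (Orion, 31, 1), (Orion, 31, 17), (Orion, 31, 27), (Orion, 31, 31), (Orion, 31, 36), (Orion, 36, 1), (Orion, 36, 17), (Orion, 36, 27), (Orion, 36, 31), (Orion, 36, 36)}
σ[cost > cost2]: keep tuples satisfying cost > cost2 → {(Nova, 20, 4), (Nova, 25, 20), (Nova, 25, 4), (Orion, 17, 1), (Orion, 27, 1), (Orion, 27, 17), (Orion, 31, 1), (Orion, 31, 17), (Orion, 31, 27), (Orion, 36, 1), (Orion, 36, 17), (Orion, 36, 27), (Orion, 36, 31)}
Keep only column(s) cost2, pname (7 duplicate(s) eliminated): {(1, Orion), (17, Orion), (20, Nova), (27, Orion), (31, Orion), (4, Nova)}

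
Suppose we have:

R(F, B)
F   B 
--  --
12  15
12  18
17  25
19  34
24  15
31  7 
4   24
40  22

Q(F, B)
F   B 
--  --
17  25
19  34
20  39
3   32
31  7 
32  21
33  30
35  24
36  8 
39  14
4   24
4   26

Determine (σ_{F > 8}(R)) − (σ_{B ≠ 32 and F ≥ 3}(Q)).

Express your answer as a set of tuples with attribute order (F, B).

σ[F > 8]: keep tuples satisfying F > 8 → {(12, 15), (12, 18), (17, 25), (19, 34), (24, 15), (31, 7), (40, 22)}
σ[B ≠ 32 and F ≥ 3]: keep tuples satisfying B ≠ 32 and F ≥ 3 → {(17, 25), (19, 34), (20, 39), (31, 7), (32, 21), (33, 30), (35, 24), (36, 8), (39, 14), (4, 24), (4, 26)}
Difference: {(12, 15), (12, 18), (17, 25), (19, 34), (24, 15), (31, 7), (40, 22)} with {(17, 25), (19, 34), (20, 39), (31, 7), (32, 21), (33, 30), (35, 24), (36, 8), (39, 14), (4, 24), (4, 26)} → {(12, 15), (12, 18), (24, 15), (40, 22)}

{(12, 15), (12, 18), (24, 15), (40, 22)}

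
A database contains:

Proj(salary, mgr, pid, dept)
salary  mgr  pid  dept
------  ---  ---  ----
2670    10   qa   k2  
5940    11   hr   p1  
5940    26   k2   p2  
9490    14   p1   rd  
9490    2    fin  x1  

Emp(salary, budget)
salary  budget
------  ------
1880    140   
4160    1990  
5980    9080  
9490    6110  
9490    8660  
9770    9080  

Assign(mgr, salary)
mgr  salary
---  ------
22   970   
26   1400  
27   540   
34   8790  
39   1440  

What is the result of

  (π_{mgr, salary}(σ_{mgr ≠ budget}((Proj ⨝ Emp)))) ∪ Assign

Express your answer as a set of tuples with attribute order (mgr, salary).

{(14, 9490), (2, 9490), (22, 970), (26, 1400), (27, 540), (34, 8790), (39, 1440)}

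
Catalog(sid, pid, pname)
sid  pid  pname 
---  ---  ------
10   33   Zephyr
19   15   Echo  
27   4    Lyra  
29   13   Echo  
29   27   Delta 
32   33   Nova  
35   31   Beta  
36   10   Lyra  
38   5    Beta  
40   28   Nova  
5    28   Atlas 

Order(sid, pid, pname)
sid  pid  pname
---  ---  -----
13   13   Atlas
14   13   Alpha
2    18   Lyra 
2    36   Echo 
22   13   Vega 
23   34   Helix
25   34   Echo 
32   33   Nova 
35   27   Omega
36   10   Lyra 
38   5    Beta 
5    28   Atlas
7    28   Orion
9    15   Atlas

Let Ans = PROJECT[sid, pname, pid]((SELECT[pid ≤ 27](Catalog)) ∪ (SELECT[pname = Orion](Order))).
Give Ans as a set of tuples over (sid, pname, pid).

{(19, Echo, 15), (27, Lyra, 4), (29, Delta, 27), (29, Echo, 13), (36, Lyra, 10), (38, Beta, 5), (7, Orion, 28)}

Selection pid ≤ 27: {(19, 15, Echo), (27, 4, Lyra), (29, 13, Echo), (29, 27, Delta), (36, 10, Lyra), (38, 5, Beta)}
Selection pname = Orion: {(7, 28, Orion)}
Set union of the two operands is {(19, 15, Echo), (27, 4, Lyra), (29, 13, Echo), (29, 27, Delta), (36, 10, Lyra), (38, 5, Beta), (7, 28, Orion)}.
Projecting to sid, pname, pid: {(19, Echo, 15), (27, Lyra, 4), (29, Delta, 27), (29, Echo, 13), (36, Lyra, 10), (38, Beta, 5), (7, Orion, 28)}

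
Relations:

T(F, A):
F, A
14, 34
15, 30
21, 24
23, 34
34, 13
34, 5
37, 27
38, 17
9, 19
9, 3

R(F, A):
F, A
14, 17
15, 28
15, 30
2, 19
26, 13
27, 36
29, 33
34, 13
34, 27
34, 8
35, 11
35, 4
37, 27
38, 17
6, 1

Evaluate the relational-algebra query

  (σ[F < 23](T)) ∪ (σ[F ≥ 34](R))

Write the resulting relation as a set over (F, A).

Filtering on F < 23 leaves {(14, 34), (15, 30), (21, 24), (9, 19), (9, 3)}.
Filtering on F ≥ 34 leaves {(34, 13), (34, 27), (34, 8), (35, 11), (35, 4), (37, 27), (38, 17)}.
Set union of the two operands is {(14, 34), (15, 30), (21, 24), (34, 13), (34, 27), (34, 8), (35, 11), (35, 4), (37, 27), (38, 17), (9, 19), (9, 3)}.

{(14, 34), (15, 30), (21, 24), (34, 13), (34, 27), (34, 8), (35, 11), (35, 4), (37, 27), (38, 17), (9, 19), (9, 3)}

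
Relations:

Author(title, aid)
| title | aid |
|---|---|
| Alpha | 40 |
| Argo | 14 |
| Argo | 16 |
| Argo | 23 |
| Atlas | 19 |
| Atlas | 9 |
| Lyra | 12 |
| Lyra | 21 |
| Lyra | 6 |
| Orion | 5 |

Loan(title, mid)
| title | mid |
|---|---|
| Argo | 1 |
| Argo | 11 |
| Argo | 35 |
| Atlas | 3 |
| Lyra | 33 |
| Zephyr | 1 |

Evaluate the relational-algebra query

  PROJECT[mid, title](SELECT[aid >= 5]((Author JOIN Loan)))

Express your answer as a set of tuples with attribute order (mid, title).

Natural join on title: {(Argo, 14, 1), (Argo, 14, 11), (Argo, 14, 35), (Argo, 16, 1), (Argo, 16, 11), (Argo, 16, 35), (Argo, 23, 1), (Argo, 23, 11), (Argo, 23, 35), (Atlas, 19, 3), (Atlas, 9, 3), (Lyra, 12, 33), (Lyra, 21, 33), (Lyra, 6, 33)}
σ[aid >= 5]: keep tuples satisfying aid >= 5 → {(Argo, 14, 1), (Argo, 14, 11), (Argo, 14, 35), (Argo, 16, 1), (Argo, 16, 11), (Argo, 16, 35), (Argo, 23, 1), (Argo, 23, 11), (Argo, 23, 35), (Atlas, 19, 3), (Atlas, 9, 3), (Lyra, 12, 33), (Lyra, 21, 33), (Lyra, 6, 33)}
Projecting to mid, title (9 duplicate(s) eliminated): {(1, Argo), (11, Argo), (3, Atlas), (33, Lyra), (35, Argo)}

{(1, Argo), (11, Argo), (3, Atlas), (33, Lyra), (35, Argo)}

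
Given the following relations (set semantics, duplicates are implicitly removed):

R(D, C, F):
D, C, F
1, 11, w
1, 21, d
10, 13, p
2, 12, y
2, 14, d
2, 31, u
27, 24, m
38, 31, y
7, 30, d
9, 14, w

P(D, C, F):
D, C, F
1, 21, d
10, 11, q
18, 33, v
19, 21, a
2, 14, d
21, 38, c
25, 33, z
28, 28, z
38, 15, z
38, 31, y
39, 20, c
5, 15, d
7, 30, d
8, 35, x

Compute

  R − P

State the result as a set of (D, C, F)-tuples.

{(1, 11, w), (10, 13, p), (2, 12, y), (2, 31, u), (27, 24, m), (9, 14, w)}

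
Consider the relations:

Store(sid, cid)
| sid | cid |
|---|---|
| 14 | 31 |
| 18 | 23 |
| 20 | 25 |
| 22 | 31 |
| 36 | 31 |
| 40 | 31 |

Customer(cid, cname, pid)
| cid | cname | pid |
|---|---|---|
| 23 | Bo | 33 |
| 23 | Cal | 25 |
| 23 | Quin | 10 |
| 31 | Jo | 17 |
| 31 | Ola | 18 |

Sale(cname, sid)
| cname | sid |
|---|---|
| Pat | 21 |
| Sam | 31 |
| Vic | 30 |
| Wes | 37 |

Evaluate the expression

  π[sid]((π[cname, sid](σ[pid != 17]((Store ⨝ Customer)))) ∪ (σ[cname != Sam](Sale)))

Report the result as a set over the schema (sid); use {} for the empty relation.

Natural join on cid: {(14, 31, Jo, 17), (14, 31, Ola, 18), (18, 23, Bo, 33), (18, 23, Cal, 25), (18, 23, Quin, 10), (22, 31, Jo, 17), (22, 31, Ola, 18), (36, 31, Jo, 17), (36, 31, Ola, 18), (40, 31, Jo, 17), (40, 31, Ola, 18)}
σ[pid != 17]: keep tuples satisfying pid != 17 → {(14, 31, Ola, 18), (18, 23, Bo, 33), (18, 23, Cal, 25), (18, 23, Quin, 10), (22, 31, Ola, 18), (36, 31, Ola, 18), (40, 31, Ola, 18)}
π_{cname, sid} gives {(Bo, 18), (Cal, 18), (Ola, 14), (Ola, 22), (Ola, 36), (Ola, 40), (Quin, 18)}.
σ[cname != Sam]: keep tuples satisfying cname != Sam → {(Pat, 21), (Vic, 30), (Wes, 37)}
Taking the union: {(Bo, 18), (Cal, 18), (Ola, 14), (Ola, 22), (Ola, 36), (Ola, 40), (Pat, 21), (Quin, 18), (Vic, 30), (Wes, 37)}
π_{sid} gives {14, 18, 21, 22, 30, 36, 37, 40} (2 duplicate(s) eliminated).

{14, 18, 21, 22, 30, 36, 37, 40}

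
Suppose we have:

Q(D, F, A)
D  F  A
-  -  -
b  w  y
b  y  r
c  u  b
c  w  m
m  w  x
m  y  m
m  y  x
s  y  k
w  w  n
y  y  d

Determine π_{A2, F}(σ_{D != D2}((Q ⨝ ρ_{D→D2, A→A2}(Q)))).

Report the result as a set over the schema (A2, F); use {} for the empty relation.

{(d, y), (k, y), (m, w), (m, y), (n, w), (r, y), (x, w), (x, y), (y, w)}

ρ[D→D2, A→A2]: schema becomes (D2, F, A2); tuples unchanged.
Joining Q and ρ_{D→D2, A→A2}(Q) on F yields {(b, w, y, b, y), (b, w, y, c, m), (b, w, y, m, x), (b, w, y, w, n), (b, y, r, b, r), (b, y, r, m, m), (b, y, r, m, x), (b, y, r, s, k), (b, y, r, y, d), (c, u, b, c, b), (c, w, m, b, y), (c, w, m, c, m), (c, w, m, m, x), (c, w, m, w, n), (m, w, x, b, y), (m, w, x, c, m), (m, w, x, m, x), (m, w, x, w, n), (m, y, m, b, r), (m, y, m, m, m), (m, y, m, m, x), (m, y, m, s, k), (m, y, m, y, d), (m, y, x, b, r), (m, y, x, m, m), (m, y, x, m, x), (m, y, x, s, k), (m, y, x, y, d), (s, y, k, b, r), (s, y, k, m, m), (s, y, k, m, x), (s, y, k, s, k), (s, y, k, y, d), (w, w, n, b, y), (w, w, n, c, m), (w, w, n, m, x), (w, w, n, w, n), (y, y, d, b, r), (y, y, d, m, m), (y, y, d, m, x), (y, y, d, s, k), (y, y, d, y, d)}.
σ[D != D2]: keep tuples satisfying D != D2 → {(b, w, y, c, m), (b, w, y, m, x), (b, w, y, w, n), (b, y, r, m, m), (b, y, r, m, x), (b, y, r, s, k), (b, y, r, y, d), (c, w, m, b, y), (c, w, m, m, x), (c, w, m, w, n), (m, w, x, b, y), (m, w, x, c, m), (m, w, x, w, n), (m, y, m, b, r), (m, y, m, s, k), (m, y, m, y, d), (m, y, x, b, r), (m, y, x, s, k), (m, y, x, y, d), (s, y, k, b, r), (s, y, k, m, m), (s, y, k, m, x), (s, y, k, y, d), (w, w, n, b, y), (w, w, n, c, m), (w, w, n, m, x), (y, y, d, b, r), (y, y, d, m, m), (y, y, d, m, x), (y, y, d, s, k)}
Projecting to A2, F (21 duplicate(s) eliminated): {(d, y), (k, y), (m, w), (m, y), (n, w), (r, y), (x, w), (x, y), (y, w)}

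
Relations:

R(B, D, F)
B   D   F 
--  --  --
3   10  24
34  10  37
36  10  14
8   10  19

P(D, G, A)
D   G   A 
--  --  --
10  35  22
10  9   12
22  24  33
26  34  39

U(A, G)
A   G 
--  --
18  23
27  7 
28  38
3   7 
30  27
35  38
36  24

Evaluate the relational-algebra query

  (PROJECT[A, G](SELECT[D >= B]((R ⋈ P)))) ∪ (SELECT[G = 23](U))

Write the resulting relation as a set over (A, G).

Joining R and P on D yields {(3, 10, 24, 35, 22), (3, 10, 24, 9, 12), (34, 10, 37, 35, 22), (34, 10, 37, 9, 12), (36, 10, 14, 35, 22), (36, 10, 14, 9, 12), (8, 10, 19, 35, 22), (8, 10, 19, 9, 12)}.
σ[D >= B]: keep tuples satisfying D >= B → {(3, 10, 24, 35, 22), (3, 10, 24, 9, 12), (8, 10, 19, 35, 22), (8, 10, 19, 9, 12)}
Projecting to A, G (2 duplicate(s) eliminated): {(12, 9), (22, 35)}
σ[G = 23]: keep tuples satisfying G = 23 → {(18, 23)}
Set union of the two operands is {(12, 9), (18, 23), (22, 35)}.

{(12, 9), (18, 23), (22, 35)}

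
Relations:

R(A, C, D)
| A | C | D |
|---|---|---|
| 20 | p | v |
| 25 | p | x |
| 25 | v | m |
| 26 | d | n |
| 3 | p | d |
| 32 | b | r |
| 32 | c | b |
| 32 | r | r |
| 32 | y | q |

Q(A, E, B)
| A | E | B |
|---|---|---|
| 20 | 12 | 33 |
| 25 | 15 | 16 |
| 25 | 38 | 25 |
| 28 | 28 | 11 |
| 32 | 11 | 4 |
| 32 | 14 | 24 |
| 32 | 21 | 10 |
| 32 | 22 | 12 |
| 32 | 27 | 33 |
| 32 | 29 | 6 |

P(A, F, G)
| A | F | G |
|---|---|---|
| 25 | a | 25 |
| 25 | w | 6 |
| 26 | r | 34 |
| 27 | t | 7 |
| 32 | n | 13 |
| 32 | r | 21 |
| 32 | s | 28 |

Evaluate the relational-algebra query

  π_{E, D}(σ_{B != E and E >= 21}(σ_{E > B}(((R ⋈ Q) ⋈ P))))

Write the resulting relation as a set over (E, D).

{(21, b), (21, q), (21, r), (22, b), (22, q), (22, r), (29, b), (29, q), (29, r), (38, m), (38, x)}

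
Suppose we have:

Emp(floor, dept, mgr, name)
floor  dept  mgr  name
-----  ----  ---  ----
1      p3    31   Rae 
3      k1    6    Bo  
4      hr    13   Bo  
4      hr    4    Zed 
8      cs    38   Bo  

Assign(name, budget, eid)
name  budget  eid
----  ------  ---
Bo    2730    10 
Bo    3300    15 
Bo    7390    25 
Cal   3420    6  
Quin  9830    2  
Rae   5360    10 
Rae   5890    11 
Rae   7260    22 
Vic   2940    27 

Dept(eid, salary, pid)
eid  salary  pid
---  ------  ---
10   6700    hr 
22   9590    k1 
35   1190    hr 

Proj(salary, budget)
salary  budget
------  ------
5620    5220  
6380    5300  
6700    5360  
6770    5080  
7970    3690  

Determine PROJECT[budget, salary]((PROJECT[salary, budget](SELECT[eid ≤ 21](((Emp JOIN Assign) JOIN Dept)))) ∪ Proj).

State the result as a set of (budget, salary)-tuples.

{(2730, 6700), (3690, 7970), (5080, 6770), (5220, 5620), (5300, 6380), (5360, 6700)}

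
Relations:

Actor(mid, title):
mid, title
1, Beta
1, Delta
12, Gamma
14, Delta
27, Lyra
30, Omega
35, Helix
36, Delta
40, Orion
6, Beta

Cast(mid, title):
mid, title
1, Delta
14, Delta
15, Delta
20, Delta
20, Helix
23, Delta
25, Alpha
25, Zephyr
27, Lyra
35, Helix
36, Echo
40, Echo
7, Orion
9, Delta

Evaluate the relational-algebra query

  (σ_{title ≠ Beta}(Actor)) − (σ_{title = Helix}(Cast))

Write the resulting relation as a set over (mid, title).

{(1, Delta), (12, Gamma), (14, Delta), (27, Lyra), (30, Omega), (36, Delta), (40, Orion)}

Filtering on title ≠ Beta leaves {(1, Delta), (12, Gamma), (14, Delta), (27, Lyra), (30, Omega), (35, Helix), (36, Delta), (40, Orion)}.
Filtering on title = Helix leaves {(20, Helix), (35, Helix)}.
Difference: {(1, Delta), (12, Gamma), (14, Delta), (27, Lyra), (30, Omega), (35, Helix), (36, Delta), (40, Orion)} with {(20, Helix), (35, Helix)} → {(1, Delta), (12, Gamma), (14, Delta), (27, Lyra), (30, Omega), (36, Delta), (40, Orion)}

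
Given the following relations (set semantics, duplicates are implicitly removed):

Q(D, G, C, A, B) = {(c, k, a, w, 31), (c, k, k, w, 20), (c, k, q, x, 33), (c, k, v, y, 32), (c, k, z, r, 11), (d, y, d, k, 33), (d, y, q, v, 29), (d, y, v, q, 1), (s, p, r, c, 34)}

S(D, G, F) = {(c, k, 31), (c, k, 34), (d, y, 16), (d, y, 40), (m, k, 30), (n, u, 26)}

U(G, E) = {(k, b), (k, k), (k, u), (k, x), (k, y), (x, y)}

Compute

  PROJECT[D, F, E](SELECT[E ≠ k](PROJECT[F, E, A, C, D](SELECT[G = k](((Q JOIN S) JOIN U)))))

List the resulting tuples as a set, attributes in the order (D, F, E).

{(c, 31, b), (c, 31, u), (c, 31, x), (c, 31, y), (c, 34, b), (c, 34, u), (c, 34, x), (c, 34, y)}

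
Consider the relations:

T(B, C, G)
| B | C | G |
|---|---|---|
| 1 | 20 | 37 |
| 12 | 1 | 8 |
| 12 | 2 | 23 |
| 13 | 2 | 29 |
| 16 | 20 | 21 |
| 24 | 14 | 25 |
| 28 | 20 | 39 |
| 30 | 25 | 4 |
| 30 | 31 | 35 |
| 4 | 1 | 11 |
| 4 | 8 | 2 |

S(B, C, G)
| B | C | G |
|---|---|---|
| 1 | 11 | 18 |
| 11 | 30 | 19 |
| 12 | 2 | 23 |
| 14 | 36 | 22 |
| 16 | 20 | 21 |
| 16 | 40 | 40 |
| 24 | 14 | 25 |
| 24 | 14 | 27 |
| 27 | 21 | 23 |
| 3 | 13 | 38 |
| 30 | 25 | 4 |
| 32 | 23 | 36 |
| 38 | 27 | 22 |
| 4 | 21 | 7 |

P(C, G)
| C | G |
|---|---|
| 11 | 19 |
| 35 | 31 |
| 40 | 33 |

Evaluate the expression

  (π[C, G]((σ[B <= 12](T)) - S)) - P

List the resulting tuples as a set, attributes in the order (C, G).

{(1, 11), (1, 8), (20, 37), (8, 2)}

Selection B <= 12: {(1, 20, 37), (12, 1, 8), (12, 2, 23), (4, 1, 11), (4, 8, 2)}
Taking the difference: {(1, 20, 37), (12, 1, 8), (4, 1, 11), (4, 8, 2)}
Projecting to C, G: {(1, 11), (1, 8), (20, 37), (8, 2)}
Taking the difference: {(1, 11), (1, 8), (20, 37), (8, 2)}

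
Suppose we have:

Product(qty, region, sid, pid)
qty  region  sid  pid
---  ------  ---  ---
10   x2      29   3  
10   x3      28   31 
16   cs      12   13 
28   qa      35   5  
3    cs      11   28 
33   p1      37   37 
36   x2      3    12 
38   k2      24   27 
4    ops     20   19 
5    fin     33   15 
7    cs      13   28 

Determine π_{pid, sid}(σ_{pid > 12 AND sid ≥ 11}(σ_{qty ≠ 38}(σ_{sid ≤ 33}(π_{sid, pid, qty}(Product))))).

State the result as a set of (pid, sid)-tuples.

Projecting to sid, pid, qty: {(11, 28, 3), (12, 13, 16), (13, 28, 7), (20, 19, 4), (24, 27, 38), (28, 31, 10), (29, 3, 10), (3, 12, 36), (33, 15, 5), (35, 5, 28), (37, 37, 33)}
Apply σ_{sid ≤ 33}; surviving tuples: {(11, 28, 3), (12, 13, 16), (13, 28, 7), (20, 19, 4), (24, 27, 38), (28, 31, 10), (29, 3, 10), (3, 12, 36), (33, 15, 5)}
Apply σ_{qty ≠ 38}; surviving tuples: {(11, 28, 3), (12, 13, 16), (13, 28, 7), (20, 19, 4), (28, 31, 10), (29, 3, 10), (3, 12, 36), (33, 15, 5)}
Apply σ_{pid > 12 AND sid ≥ 11}; surviving tuples: {(11, 28, 3), (12, 13, 16), (13, 28, 7), (20, 19, 4), (28, 31, 10), (33, 15, 5)}
Projecting to pid, sid: {(13, 12), (15, 33), (19, 20), (28, 11), (28, 13), (31, 28)}

{(13, 12), (15, 33), (19, 20), (28, 11), (28, 13), (31, 28)}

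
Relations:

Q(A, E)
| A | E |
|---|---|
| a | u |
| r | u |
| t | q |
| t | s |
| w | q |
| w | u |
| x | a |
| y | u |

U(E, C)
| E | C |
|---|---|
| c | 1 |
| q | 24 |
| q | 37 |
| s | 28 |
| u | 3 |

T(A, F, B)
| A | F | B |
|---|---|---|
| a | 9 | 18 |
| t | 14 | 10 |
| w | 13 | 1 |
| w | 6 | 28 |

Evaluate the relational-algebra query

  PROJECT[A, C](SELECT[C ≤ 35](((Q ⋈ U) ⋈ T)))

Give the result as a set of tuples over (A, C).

Joining Q and U on E yields {(a, u, 3), (r, u, 3), (t, q, 24), (t, q, 37), (t, s, 28), (w, q, 24), (w, q, 37), (w, u, 3), (y, u, 3)}.
Joining (Q ⋈ U) and T on A yields {(a, u, 3, 9, 18), (t, q, 24, 14, 10), (t, q, 37, 14, 10), (t, s, 28, 14, 10), (w, q, 24, 13, 1), (w, q, 24, 6, 28), (w, q, 37, 13, 1), (w, q, 37, 6, 28), (w, u, 3, 13, 1), (w, u, 3, 6, 28)}.
Filtering on C ≤ 35 leaves {(a, u, 3, 9, 18), (t, q, 24, 14, 10), (t, s, 28, 14, 10), (w, q, 24, 13, 1), (w, q, 24, 6, 28), (w, u, 3, 13, 1), (w, u, 3, 6, 28)}.
Keep only column(s) A, C (2 duplicate(s) eliminated): {(a, 3), (t, 24), (t, 28), (w, 24), (w, 3)}

{(a, 3), (t, 24), (t, 28), (w, 24), (w, 3)}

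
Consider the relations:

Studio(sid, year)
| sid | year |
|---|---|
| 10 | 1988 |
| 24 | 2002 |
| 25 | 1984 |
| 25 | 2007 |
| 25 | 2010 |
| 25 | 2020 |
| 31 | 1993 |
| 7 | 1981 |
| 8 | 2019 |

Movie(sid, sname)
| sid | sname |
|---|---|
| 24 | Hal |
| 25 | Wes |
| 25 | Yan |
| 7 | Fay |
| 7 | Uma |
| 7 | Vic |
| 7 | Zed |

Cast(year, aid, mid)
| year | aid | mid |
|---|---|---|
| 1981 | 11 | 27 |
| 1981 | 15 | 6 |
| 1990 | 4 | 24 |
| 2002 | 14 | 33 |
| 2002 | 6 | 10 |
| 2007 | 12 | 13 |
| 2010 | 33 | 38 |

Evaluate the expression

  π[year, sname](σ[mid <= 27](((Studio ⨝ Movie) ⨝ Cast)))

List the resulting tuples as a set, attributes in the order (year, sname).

{(1981, Fay), (1981, Uma), (1981, Vic), (1981, Zed), (2002, Hal), (2007, Wes), (2007, Yan)}

Natural join on sid: {(24, 2002, Hal), (25, 1984, Wes), (25, 1984, Yan), (25, 2007, Wes), (25, 2007, Yan), (25, 2010, Wes), (25, 2010, Yan), (25, 2020, Wes), (25, 2020, Yan), (7, 1981, Fay), (7, 1981, Uma), (7, 1981, Vic), (7, 1981, Zed)}
Natural join on year: {(24, 2002, Hal, 14, 33), (24, 2002, Hal, 6, 10), (25, 2007, Wes, 12, 13), (25, 2007, Yan, 12, 13), (25, 2010, Wes, 33, 38), (25, 2010, Yan, 33, 38), (7, 1981, Fay, 11, 27), (7, 1981, Fay, 15, 6), (7, 1981, Uma, 11, 27), (7, 1981, Uma, 15, 6), (7, 1981, Vic, 11, 27), (7, 1981, Vic, 15, 6), (7, 1981, Zed, 11, 27), (7, 1981, Zed, 15, 6)}
σ[mid <= 27]: keep tuples satisfying mid <= 27 → {(24, 2002, Hal, 6, 10), (25, 2007, Wes, 12, 13), (25, 2007, Yan, 12, 13), (7, 1981, Fay, 11, 27), (7, 1981, Fay, 15, 6), (7, 1981, Uma, 11, 27), (7, 1981, Uma, 15, 6), (7, 1981, Vic, 11, 27), (7, 1981, Vic, 15, 6), (7, 1981, Zed, 11, 27), (7, 1981, Zed, 15, 6)}
Projecting to year, sname (4 duplicate(s) eliminated): {(1981, Fay), (1981, Uma), (1981, Vic), (1981, Zed), (2002, Hal), (2007, Wes), (2007, Yan)}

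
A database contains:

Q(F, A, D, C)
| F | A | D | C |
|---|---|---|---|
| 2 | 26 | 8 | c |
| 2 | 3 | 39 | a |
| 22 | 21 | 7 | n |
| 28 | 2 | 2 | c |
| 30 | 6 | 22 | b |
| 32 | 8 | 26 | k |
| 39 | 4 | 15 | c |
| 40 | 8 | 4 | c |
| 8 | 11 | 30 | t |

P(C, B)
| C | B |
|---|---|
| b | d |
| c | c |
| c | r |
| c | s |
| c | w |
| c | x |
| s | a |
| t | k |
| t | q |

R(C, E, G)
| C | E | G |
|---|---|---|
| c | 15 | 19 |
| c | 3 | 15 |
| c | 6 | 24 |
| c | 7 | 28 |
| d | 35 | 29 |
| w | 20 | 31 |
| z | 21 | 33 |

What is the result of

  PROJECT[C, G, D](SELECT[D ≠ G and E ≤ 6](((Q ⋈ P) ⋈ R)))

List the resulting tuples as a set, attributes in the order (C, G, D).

Natural join on C: {(2, 26, 8, c, c), (2, 26, 8, c, r), (2, 26, 8, c, s), (2, 26, 8, c, w), (2, 26, 8, c, x), (28, 2, 2, c, c), (28, 2, 2, c, r), (28, 2, 2, c, s), (28, 2, 2, c, w), (28, 2, 2, c, x), (30, 6, 22, b, d), (39, 4, 15, c, c), (39, 4, 15, c, r), (39, 4, 15, c, s), (39, 4, 15, c, w), (39, 4, 15, c, x), (40, 8, 4, c, c), (40, 8, 4, c, r), (40, 8, 4, c, s), (40, 8, 4, c, w), (40, 8, 4, c, x), (8, 11, 30, t, k), (8, 11, 30, t, q)}
Natural join on C: {(2, 26, 8, c, c, 15, 19), (2, 26, 8, c, c, 3, 15), (2, 26, 8, c, c, 6, 24), (2, 26, 8, c, c, 7, 28), (2, 26, 8, c, r, 15, 19), (2, 26, 8, c, r, 3, 15), (2, 26, 8, c, r, 6, 24), (2, 26, 8, c, r, 7, 28), (2, 26, 8, c, s, 15, 19), (2, 26, 8, c, s, 3, 15), (2, 26, 8, c, s, 6, 24), (2, 26, 8, c, s, 7, 28), (2, 26, 8, c, w, 15, 19), (2, 26, 8, c, w, 3, 15), (2, 26, 8, c, w, 6, 24), (2, 26, 8, c, w, 7, 28), (2, 26, 8, c, x, 15, 19), (2, 26, 8, c, x, 3, 15), (2, 26, 8, c, x, 6, 24), (2, 26, 8, c, x, 7, 28), (28, 2, 2, c, c, 15, 19), (28, 2, 2, c, c, 3, 15), (28, 2, 2, c, c, 6, 24), (28, 2, 2, c, c, 7, 28), (28, 2, 2, c, r, 15, 19), (28, 2, 2, c, r, 3, 15), (28, 2, 2, c, r, 6, 24), (28, 2, 2, c, r, 7, 28), (28, 2, 2, c, s, 15, 19), (28, 2, 2, c, s, 3, 15), (28, 2, 2, c, s, 6, 24), (28, 2, 2, c, s, 7, 28), (28, 2, 2, c, w, 15, 19), (28, 2, 2, c, w, 3, 15), (28, 2, 2, c, w, 6, 24), (28, 2, 2, c, w, 7, 28), (28, 2, 2, c, x, 15, 19), (28, 2, 2, c, x, 3, 15), (28, 2, 2, c, x, 6, 24), (28, 2, 2, c, x, 7, 28), (39, 4, 15, c, c, 15, 19), (39, 4, 15, c, c, 3, 15), (39, 4, 15, c, c, 6, 24), (39, 4, 15, c, c, 7, 28), (39, 4, 15, c, r, 15, 19), (39, 4, 15, c, r, 3, 15), (39, 4, 15, c, r, 6, 24), (39, 4, 15, c, r, 7, 28), (39, 4, 15, c, s, 15, 19), (39, 4, 15, c, s, 3, 15), (39, 4, 15, c, s, 6, 24), (39, 4, 15, c, s, 7, 28), (39, 4, 15, c, w, 15, 19), (39, 4, 15, c, w, 3, 15), (39, 4, 15, c, w, 6, 24), (39, 4, 15, c, w, 7, 28), (39, 4, 15, c, x, 15, 19), (39, 4, 15, c, x, 3, 15), (39, 4, 15, c, x, 6, 24), (39, 4, 15, c, x, 7, 28), (40, 8, 4, c, c, 15, 19), (40, 8, 4, c, c, 3, 15), (40, 8, 4, c, c, 6, 24), (40, 8, 4, c, c, 7, 28), (40, 8, 4, c, r, 15, 19), (40, 8, 4, c, r, 3, 15), (40, 8, 4, c, r, 6, 24), (40, 8, 4, c, r, 7, 28), (40, 8, 4, c, s, 15, 19), (40, 8, 4, c, s, 3, 15), (40, 8, 4, c, s, 6, 24), (40, 8, 4, c, s, 7, 28), (40, 8, 4, c, w, 15, 19), (40, 8, 4, c, w, 3, 15), (40, 8, 4, c, w, 6, 24), (40, 8, 4, c, w, 7, 28), (40, 8, 4, c, x, 15, 19), (40, 8, 4, c, x, 3, 15), (40, 8, 4, c, x, 6, 24), (40, 8, 4, c, x, 7, 28)}
Apply σ_{D ≠ G and E ≤ 6}; surviving tuples: {(2, 26, 8, c, c, 3, 15), (2, 26, 8, c, c, 6, 24), (2, 26, 8, c, r, 3, 15), (2, 26, 8, c, r, 6, 24), (2, 26, 8, c, s, 3, 15), (2, 26, 8, c, s, 6, 24), (2, 26, 8, c, w, 3, 15), (2, 26, 8, c, w, 6, 24), (2, 26, 8, c, x, 3, 15), (2, 26, 8, c, x, 6, 24), (28, 2, 2, c, c, 3, 15), (28, 2, 2, c, c, 6, 24), (28, 2, 2, c, r, 3, 15), (28, 2, 2, c, r, 6, 24), (28, 2, 2, c, s, 3, 15), (28, 2, 2, c, s, 6, 24), (28, 2, 2, c, w, 3, 15), (28, 2, 2, c, w, 6, 24), (28, 2, 2, c, x, 3, 15), (28, 2, 2, c, x, 6, 24), (39, 4, 15, c, c, 6, 24), (39, 4, 15, c, r, 6, 24), (39, 4, 15, c, s, 6, 24), (39, 4, 15, c, w, 6, 24), (39, 4, 15, c, x, 6, 24), (40, 8, 4, c, c, 3, 15), (40, 8, 4, c, c, 6, 24), (40, 8, 4, c, r, 3, 15), (40, 8, 4, c, r, 6, 24), (40, 8, 4, c, s, 3, 15), (40, 8, 4, c, s, 6, 24), (40, 8, 4, c, w, 3, 15), (40, 8, 4, c, w, 6, 24), (40, 8, 4, c, x, 3, 15), (40, 8, 4, c, x, 6, 24)}
Projecting to C, G, D (28 duplicate(s) eliminated): {(c, 15, 2), (c, 15, 4), (c, 15, 8), (c, 24, 15), (c, 24, 2), (c, 24, 4), (c, 24, 8)}

{(c, 15, 2), (c, 15, 4), (c, 15, 8), (c, 24, 15), (c, 24, 2), (c, 24, 4), (c, 24, 8)}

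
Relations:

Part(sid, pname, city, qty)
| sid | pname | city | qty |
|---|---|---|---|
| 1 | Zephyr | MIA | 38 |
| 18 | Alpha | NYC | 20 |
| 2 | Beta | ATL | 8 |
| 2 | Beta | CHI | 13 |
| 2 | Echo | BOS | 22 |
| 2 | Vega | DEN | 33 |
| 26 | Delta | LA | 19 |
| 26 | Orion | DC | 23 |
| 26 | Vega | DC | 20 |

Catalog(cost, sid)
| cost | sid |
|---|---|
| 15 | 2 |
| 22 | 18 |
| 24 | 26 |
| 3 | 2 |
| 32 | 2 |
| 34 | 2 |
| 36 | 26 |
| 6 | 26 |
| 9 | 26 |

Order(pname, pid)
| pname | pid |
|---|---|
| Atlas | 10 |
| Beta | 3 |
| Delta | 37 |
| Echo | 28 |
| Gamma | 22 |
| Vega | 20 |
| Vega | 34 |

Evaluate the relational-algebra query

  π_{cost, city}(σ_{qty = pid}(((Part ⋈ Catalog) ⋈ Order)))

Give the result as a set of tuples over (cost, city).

Joining Part and Catalog on sid yields {(18, Alpha, NYC, 20, 22), (2, Beta, ATL, 8, 15), (2, Beta, ATL, 8, 3), (2, Beta, ATL, 8, 32), (2, Beta, ATL, 8, 34), (2, Beta, CHI, 13, 15), (2, Beta, CHI, 13, 3), (2, Beta, CHI, 13, 32), (2, Beta, CHI, 13, 34), (2, Echo, BOS, 22, 15), (2, Echo, BOS, 22, 3), (2, Echo, BOS, 22, 32), (2, Echo, BOS, 22, 34), (2, Vega, DEN, 33, 15), (2, Vega, DEN, 33, 3), (2, Vega, DEN, 33, 32), (2, Vega, DEN, 33, 34), (26, Delta, LA, 19, 24), (26, Delta, LA, 19, 36), (26, Delta, LA, 19, 6), (26, Delta, LA, 19, 9), (26, Orion, DC, 23, 24), (26, Orion, DC, 23, 36), (26, Orion, DC, 23, 6), (26, Orion, DC, 23, 9), (26, Vega, DC, 20, 24), (26, Vega, DC, 20, 36), (26, Vega, DC, 20, 6), (26, Vega, DC, 20, 9)}.
Joining (Part ⋈ Catalog) and Order on pname yields {(2, Beta, ATL, 8, 15, 3), (2, Beta, ATL, 8, 3, 3), (2, Beta, ATL, 8, 32, 3), (2, Beta, ATL, 8, 34, 3), (2, Beta, CHI, 13, 15, 3), (2, Beta, CHI, 13, 3, 3), (2, Beta, CHI, 13, 32, 3), (2, Beta, CHI, 13, 34, 3), (2, Echo, BOS, 22, 15, 28), (2, Echo, BOS, 22, 3, 28), (2, Echo, BOS, 22, 32, 28), (2, Echo, BOS, 22, 34, 28), (2, Vega, DEN, 33, 15, 20), (2, Vega, DEN, 33, 15, 34), (2, Vega, DEN, 33, 3, 20), (2, Vega, DEN, 33, 3, 34), (2, Vega, DEN, 33, 32, 20), (2, Vega, DEN, 33, 32, 34), (2, Vega, DEN, 33, 34, 20), (2, Vega, DEN, 33, 34, 34), (26, Delta, LA, 19, 24, 37), (26, Delta, LA, 19, 36, 37), (26, Delta, LA, 19, 6, 37), (26, Delta, LA, 19, 9, 37), (26, Vega, DC, 20, 24, 20), (26, Vega, DC, 20, 24, 34), (26, Vega, DC, 20, 36, 20), (26, Vega, DC, 20, 36, 34), (26, Vega, DC, 20, 6, 20), (26, Vega, DC, 20, 6, 34), (26, Vega, DC, 20, 9, 20), (26, Vega, DC, 20, 9, 34)}.
Filtering on qty = pid leaves {(26, Vega, DC, 20, 24, 20), (26, Vega, DC, 20, 36, 20), (26, Vega, DC, 20, 6, 20), (26, Vega, DC, 20, 9, 20)}.
π[cost, city]: project onto (cost, city) → {(24, DC), (36, DC), (6, DC), (9, DC)}

{(24, DC), (36, DC), (6, DC), (9, DC)}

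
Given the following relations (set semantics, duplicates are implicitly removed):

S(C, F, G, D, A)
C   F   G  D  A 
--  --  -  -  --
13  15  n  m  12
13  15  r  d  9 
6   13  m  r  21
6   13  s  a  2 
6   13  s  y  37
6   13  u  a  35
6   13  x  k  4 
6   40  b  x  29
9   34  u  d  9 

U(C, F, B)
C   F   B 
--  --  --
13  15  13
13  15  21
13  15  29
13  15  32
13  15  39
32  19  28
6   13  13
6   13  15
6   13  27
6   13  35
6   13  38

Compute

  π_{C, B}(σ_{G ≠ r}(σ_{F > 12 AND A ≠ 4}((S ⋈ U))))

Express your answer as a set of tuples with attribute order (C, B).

{(13, 13), (13, 21), (13, 29), (13, 32), (13, 39), (6, 13), (6, 15), (6, 27), (6, 35), (6, 38)}

Natural join on C, F: {(13, 15, n, m, 12, 13), (13, 15, n, m, 12, 21), (13, 15, n, m, 12, 29), (13, 15, n, m, 12, 32), (13, 15, n, m, 12, 39), (13, 15, r, d, 9, 13), (13, 15, r, d, 9, 21), (13, 15, r, d, 9, 29), (13, 15, r, d, 9, 32), (13, 15, r, d, 9, 39), (6, 13, m, r, 21, 13), (6, 13, m, r, 21, 15), (6, 13, m, r, 21, 27), (6, 13, m, r, 21, 35), (6, 13, m, r, 21, 38), (6, 13, s, a, 2, 13), (6, 13, s, a, 2, 15), (6, 13, s, a, 2, 27), (6, 13, s, a, 2, 35), (6, 13, s, a, 2, 38), (6, 13, s, y, 37, 13), (6, 13, s, y, 37, 15), (6, 13, s, y, 37, 27), (6, 13, s, y, 37, 35), (6, 13, s, y, 37, 38), (6, 13, u, a, 35, 13), (6, 13, u, a, 35, 15), (6, 13, u, a, 35, 27), (6, 13, u, a, 35, 35), (6, 13, u, a, 35, 38), (6, 13, x, k, 4, 13), (6, 13, x, k, 4, 15), (6, 13, x, k, 4, 27), (6, 13, x, k, 4, 35), (6, 13, x, k, 4, 38)}
Apply σ_{F > 12 AND A ≠ 4}; surviving tuples: {(13, 15, n, m, 12, 13), (13, 15, n, m, 12, 21), (13, 15, n, m, 12, 29), (13, 15, n, m, 12, 32), (13, 15, n, m, 12, 39), (13, 15, r, d, 9, 13), (13, 15, r, d, 9, 21), (13, 15, r, d, 9, 29), (13, 15, r, d, 9, 32), (13, 15, r, d, 9, 39), (6, 13, m, r, 21, 13), (6, 13, m, r, 21, 15), (6, 13, m, r, 21, 27), (6, 13, m, r, 21, 35), (6, 13, m, r, 21, 38), (6, 13, s, a, 2, 13), (6, 13, s, a, 2, 15), (6, 13, s, a, 2, 27), (6, 13, s, a, 2, 35), (6, 13, s, a, 2, 38), (6, 13, s, y, 37, 13), (6, 13, s, y, 37, 15), (6, 13, s, y, 37, 27), (6, 13, s, y, 37, 35), (6, 13, s, y, 37, 38), (6, 13, u, a, 35, 13), (6, 13, u, a, 35, 15), (6, 13, u, a, 35, 27), (6, 13, u, a, 35, 35), (6, 13, u, a, 35, 38)}
Apply σ_{G ≠ r}; surviving tuples: {(13, 15, n, m, 12, 13), (13, 15, n, m, 12, 21), (13, 15, n, m, 12, 29), (13, 15, n, m, 12, 32), (13, 15, n, m, 12, 39), (6, 13, m, r, 21, 13), (6, 13, m, r, 21, 15), (6, 13, m, r, 21, 27), (6, 13, m, r, 21, 35), (6, 13, m, r, 21, 38), (6, 13, s, a, 2, 13), (6, 13, s, a, 2, 15), (6, 13, s, a, 2, 27), (6, 13, s, a, 2, 35), (6, 13, s, a, 2, 38), (6, 13, s, y, 37, 13), (6, 13, s, y, 37, 15), (6, 13, s, y, 37, 27), (6, 13, s, y, 37, 35), (6, 13, s, y, 37, 38), (6, 13, u, a, 35, 13), (6, 13, u, a, 35, 15), (6, 13, u, a, 35, 27), (6, 13, u, a, 35, 35), (6, 13, u, a, 35, 38)}
Projecting to C, B (15 duplicate(s) eliminated): {(13, 13), (13, 21), (13, 29), (13, 32), (13, 39), (6, 13), (6, 15), (6, 27), (6, 35), (6, 38)}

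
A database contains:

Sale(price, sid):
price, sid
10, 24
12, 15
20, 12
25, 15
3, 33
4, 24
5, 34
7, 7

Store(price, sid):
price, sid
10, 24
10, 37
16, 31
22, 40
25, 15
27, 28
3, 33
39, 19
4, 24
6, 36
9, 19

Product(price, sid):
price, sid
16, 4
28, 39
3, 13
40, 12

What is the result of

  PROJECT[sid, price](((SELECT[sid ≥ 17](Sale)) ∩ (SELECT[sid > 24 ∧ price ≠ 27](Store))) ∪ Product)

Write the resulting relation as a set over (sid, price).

Apply σ_{sid ≥ 17}; surviving tuples: {(10, 24), (3, 33), (4, 24), (5, 34)}
Apply σ_{sid > 24 ∧ price ≠ 27}; surviving tuples: {(10, 37), (16, 31), (22, 40), (3, 33), (6, 36)}
Intersection: {(10, 24), (3, 33), (4, 24), (5, 34)} with {(10, 37), (16, 31), (22, 40), (3, 33), (6, 36)} → {(3, 33)}
Union: {(3, 33)} with {(16, 4), (28, 39), (3, 13), (40, 12)} → {(16, 4), (28, 39), (3, 13), (3, 33), (40, 12)}
π[sid, price]: project onto (sid, price) → {(12, 40), (13, 3), (33, 3), (39, 28), (4, 16)}

{(12, 40), (13, 3), (33, 3), (39, 28), (4, 16)}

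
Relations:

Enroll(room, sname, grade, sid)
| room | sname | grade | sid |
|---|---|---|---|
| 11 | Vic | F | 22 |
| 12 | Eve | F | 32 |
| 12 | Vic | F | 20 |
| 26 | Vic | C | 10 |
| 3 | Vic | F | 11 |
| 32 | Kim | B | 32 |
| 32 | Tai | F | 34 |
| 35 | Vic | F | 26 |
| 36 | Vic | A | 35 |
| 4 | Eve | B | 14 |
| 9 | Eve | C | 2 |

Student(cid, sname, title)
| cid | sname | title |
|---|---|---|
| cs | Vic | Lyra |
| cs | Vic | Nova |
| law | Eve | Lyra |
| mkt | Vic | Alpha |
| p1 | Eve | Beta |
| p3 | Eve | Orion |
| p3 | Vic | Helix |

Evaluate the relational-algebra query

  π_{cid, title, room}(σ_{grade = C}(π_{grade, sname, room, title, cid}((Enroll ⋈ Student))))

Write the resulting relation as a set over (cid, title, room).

Natural join on sname: {(11, Vic, F, 22, cs, Lyra), (11, Vic, F, 22, cs, Nova), (11, Vic, F, 22, mkt, Alpha), (11, Vic, F, 22, p3, Helix), (12, Eve, F, 32, law, Lyra), (12, Eve, F, 32, p1, Beta), (12, Eve, F, 32, p3, Orion), (12, Vic, F, 20, cs, Lyra), (12, Vic, F, 20, cs, Nova), (12, Vic, F, 20, mkt, Alpha), (12, Vic, F, 20, p3, Helix), (26, Vic, C, 10, cs, Lyra), (26, Vic, C, 10, cs, Nova), (26, Vic, C, 10, mkt, Alpha), (26, Vic, C, 10, p3, Helix), (3, Vic, F, 11, cs, Lyra), (3, Vic, F, 11, cs, Nova), (3, Vic, F, 11, mkt, Alpha), (3, Vic, F, 11, p3, Helix), (35, Vic, F, 26, cs, Lyra), (35, Vic, F, 26, cs, Nova), (35, Vic, F, 26, mkt, Alpha), (35, Vic, F, 26, p3, Helix), (36, Vic, A, 35, cs, Lyra), (36, Vic, A, 35, cs, Nova), (36, Vic, A, 35, mkt, Alpha), (36, Vic, A, 35, p3, Helix), (4, Eve, B, 14, law, Lyra), (4, Eve, B, 14, p1, Beta), (4, Eve, B, 14, p3, Orion), (9, Eve, C, 2, law, Lyra), (9, Eve, C, 2, p1, Beta), (9, Eve, C, 2, p3, Orion)}
π_{grade, sname, room, title, cid} gives {(A, Vic, 36, Alpha, mkt), (A, Vic, 36, Helix, p3), (A, Vic, 36, Lyra, cs), (A, Vic, 36, Nova, cs), (B, Eve, 4, Beta, p1), (B, Eve, 4, Lyra, law), (B, Eve, 4, Orion, p3), (C, Eve, 9, Beta, p1), (C, Eve, 9, Lyra, law), (C, Eve, 9, Orion, p3), (C, Vic, 26, Alpha, mkt), (C, Vic, 26, Helix, p3), (C, Vic, 26, Lyra, cs), (C, Vic, 26, Nova, cs), (F, Eve, 12, Beta, p1), (F, Eve, 12, Lyra, law), (F, Eve, 12, Orion, p3), (F, Vic, 11, Alpha, mkt), (F, Vic, 11, Helix, p3), (F, Vic, 11, Lyra, cs), (F, Vic, 11, Nova, cs), (F, Vic, 12, Alpha, mkt), (F, Vic, 12, Helix, p3), (F, Vic, 12, Lyra, cs), (F, Vic, 12, Nova, cs), (F, Vic, 3, Alpha, mkt), (F, Vic, 3, Helix, p3), (F, Vic, 3, Lyra, cs), (F, Vic, 3, Nova, cs), (F, Vic, 35, Alpha, mkt), (F, Vic, 35, Helix, p3), (F, Vic, 35, Lyra, cs), (F, Vic, 35, Nova, cs)}.
Selection grade = C: {(C, Eve, 9, Beta, p1), (C, Eve, 9, Lyra, law), (C, Eve, 9, Orion, p3), (C, Vic, 26, Alpha, mkt), (C, Vic, 26, Helix, p3), (C, Vic, 26, Lyra, cs), (C, Vic, 26, Nova, cs)}
π_{cid, title, room} gives {(cs, Lyra, 26), (cs, Nova, 26), (law, Lyra, 9), (mkt, Alpha, 26), (p1, Beta, 9), (p3, Helix, 26), (p3, Orion, 9)}.

{(cs, Lyra, 26), (cs, Nova, 26), (law, Lyra, 9), (mkt, Alpha, 26), (p1, Beta, 9), (p3, Helix, 26), (p3, Orion, 9)}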